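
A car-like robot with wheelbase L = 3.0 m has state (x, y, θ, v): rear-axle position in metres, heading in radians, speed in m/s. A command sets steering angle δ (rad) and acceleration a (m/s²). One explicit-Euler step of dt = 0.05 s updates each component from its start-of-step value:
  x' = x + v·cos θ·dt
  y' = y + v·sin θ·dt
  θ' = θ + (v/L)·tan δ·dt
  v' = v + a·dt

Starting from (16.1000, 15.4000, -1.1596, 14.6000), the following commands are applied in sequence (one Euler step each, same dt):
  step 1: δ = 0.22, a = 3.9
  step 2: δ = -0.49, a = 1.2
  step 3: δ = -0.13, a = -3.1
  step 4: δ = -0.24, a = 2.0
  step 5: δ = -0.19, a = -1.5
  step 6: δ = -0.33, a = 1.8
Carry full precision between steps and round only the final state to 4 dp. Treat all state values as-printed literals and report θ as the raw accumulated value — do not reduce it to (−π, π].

(17.5052, 11.2255, -1.4605, 14.8150)

after step 1 (δ=0.22, a=3.9): (16.391786, 14.730850, -1.105186, 14.795000)
after step 2 (δ=-0.49, a=1.2): (16.723910, 14.069848, -1.236711, 14.855000)
after step 3 (δ=-0.13, a=-3.1): (16.967462, 13.368165, -1.269079, 14.700000)
after step 4 (δ=-0.24, a=2.0): (17.185875, 12.666367, -1.329035, 14.800000)
after step 5 (δ=-0.19, a=-1.5): (17.363041, 11.947887, -1.376473, 14.725000)
after step 6 (δ=-0.33, a=1.8): (17.505212, 11.225495, -1.460535, 14.815000)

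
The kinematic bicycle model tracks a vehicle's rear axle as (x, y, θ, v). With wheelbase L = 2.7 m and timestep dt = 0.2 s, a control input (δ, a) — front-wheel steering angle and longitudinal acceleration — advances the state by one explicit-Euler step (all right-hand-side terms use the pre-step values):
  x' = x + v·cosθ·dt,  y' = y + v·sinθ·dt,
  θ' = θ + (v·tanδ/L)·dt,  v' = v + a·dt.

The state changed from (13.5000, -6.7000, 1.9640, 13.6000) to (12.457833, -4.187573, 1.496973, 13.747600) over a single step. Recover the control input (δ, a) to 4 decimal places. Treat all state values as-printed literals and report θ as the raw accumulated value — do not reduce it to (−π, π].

δ = -0.4341, a = 0.7380

a = (v'−v)/dt = (0.147600)/0.2 = 0.7380
Δθ = θ'−θ = -0.467027;  (v·dt/L) = 13.6000·0.2/2.7 = 1.007407
tan δ = Δθ·L/(v·dt) = -0.463593  →  δ = -0.4341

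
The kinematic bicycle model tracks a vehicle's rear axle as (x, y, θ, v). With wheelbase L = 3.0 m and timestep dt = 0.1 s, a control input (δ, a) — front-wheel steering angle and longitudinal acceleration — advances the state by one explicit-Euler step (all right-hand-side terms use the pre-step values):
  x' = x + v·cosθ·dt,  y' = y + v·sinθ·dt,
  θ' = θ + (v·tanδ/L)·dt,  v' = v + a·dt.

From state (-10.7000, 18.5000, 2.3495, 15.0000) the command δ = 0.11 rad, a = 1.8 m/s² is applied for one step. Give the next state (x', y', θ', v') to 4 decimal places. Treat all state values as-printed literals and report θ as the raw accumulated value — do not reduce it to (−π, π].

(-11.7535, 19.5677, 2.4047, 15.1800)

x' = -10.7000 + 15.0000·cos(2.3495)·0.1 = -11.7535
y' = 18.5000 + 15.0000·sin(2.3495)·0.1 = 19.5677
θ' = 2.3495 + (15.0000/3.0)·tan(0.11)·0.1 = 2.4047
v' = 15.0000 + 1.8000·0.1 = 15.1800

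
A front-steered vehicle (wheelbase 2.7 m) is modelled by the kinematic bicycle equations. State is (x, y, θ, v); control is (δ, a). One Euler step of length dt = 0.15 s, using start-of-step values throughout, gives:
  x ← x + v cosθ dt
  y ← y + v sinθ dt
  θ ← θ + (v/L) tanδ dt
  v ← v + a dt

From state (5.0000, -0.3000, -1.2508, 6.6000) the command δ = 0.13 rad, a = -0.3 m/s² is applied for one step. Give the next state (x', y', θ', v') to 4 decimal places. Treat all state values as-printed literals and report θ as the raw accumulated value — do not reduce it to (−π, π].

(5.3114, -1.2397, -1.2029, 6.5550)

x' = 5.0000 + 6.6000·cos(-1.2508)·0.15 = 5.3114
y' = -0.3000 + 6.6000·sin(-1.2508)·0.15 = -1.2397
θ' = -1.2508 + (6.6000/2.7)·tan(0.13)·0.15 = -1.2029
v' = 6.6000 − 0.3000·0.15 = 6.5550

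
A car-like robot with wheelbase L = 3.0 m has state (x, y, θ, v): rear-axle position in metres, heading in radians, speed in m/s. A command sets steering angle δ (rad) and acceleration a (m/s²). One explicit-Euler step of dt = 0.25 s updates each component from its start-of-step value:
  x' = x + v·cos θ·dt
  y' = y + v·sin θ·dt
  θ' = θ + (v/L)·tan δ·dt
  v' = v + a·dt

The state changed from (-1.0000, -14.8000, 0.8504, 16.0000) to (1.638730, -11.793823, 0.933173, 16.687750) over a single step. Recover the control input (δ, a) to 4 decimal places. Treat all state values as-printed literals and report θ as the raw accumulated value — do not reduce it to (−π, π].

δ = 0.0620, a = 2.7510

a = (v'−v)/dt = (0.687750)/0.25 = 2.7510
Δθ = θ'−θ = 0.082773;  (v·dt/L) = 16.0000·0.25/3.0 = 1.333333
tan δ = Δθ·L/(v·dt) = 0.062080  →  δ = 0.0620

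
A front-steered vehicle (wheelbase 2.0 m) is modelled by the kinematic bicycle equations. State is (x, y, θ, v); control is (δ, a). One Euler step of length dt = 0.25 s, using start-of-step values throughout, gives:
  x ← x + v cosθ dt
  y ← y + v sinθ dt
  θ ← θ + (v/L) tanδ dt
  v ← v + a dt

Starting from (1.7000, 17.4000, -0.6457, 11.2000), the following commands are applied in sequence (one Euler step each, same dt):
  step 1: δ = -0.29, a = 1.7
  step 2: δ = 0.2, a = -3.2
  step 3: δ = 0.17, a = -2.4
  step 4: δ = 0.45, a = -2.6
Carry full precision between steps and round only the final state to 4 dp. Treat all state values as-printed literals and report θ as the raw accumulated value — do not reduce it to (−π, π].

(9.4901, 9.9862, 0.0808, 9.5750)

after step 1 (δ=-0.29, a=1.7): (3.936300, 15.715079, -1.063478, 11.625000)
after step 2 (δ=0.2, a=-3.2): (5.348259, 13.174869, -0.768915, 10.825000)
after step 3 (δ=0.17, a=-2.4): (7.293148, 11.293063, -0.536642, 10.225000)
after step 4 (δ=0.45, a=-2.6): (9.490067, 9.986173, 0.080763, 9.575000)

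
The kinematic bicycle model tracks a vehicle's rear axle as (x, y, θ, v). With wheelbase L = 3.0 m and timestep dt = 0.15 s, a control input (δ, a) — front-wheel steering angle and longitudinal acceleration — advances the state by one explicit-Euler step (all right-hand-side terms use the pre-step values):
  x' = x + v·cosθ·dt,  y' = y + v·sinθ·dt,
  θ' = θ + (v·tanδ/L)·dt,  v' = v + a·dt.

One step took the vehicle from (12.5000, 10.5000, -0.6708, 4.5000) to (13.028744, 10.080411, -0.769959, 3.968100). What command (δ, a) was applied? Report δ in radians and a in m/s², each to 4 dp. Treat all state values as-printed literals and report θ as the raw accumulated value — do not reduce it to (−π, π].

a = (v'−v)/dt = (-0.531900)/0.15 = -3.5460
Δθ = θ'−θ = -0.099159;  (v·dt/L) = 4.5000·0.15/3.0 = 0.225000
tan δ = Δθ·L/(v·dt) = -0.440707  →  δ = -0.4151

δ = -0.4151, a = -3.5460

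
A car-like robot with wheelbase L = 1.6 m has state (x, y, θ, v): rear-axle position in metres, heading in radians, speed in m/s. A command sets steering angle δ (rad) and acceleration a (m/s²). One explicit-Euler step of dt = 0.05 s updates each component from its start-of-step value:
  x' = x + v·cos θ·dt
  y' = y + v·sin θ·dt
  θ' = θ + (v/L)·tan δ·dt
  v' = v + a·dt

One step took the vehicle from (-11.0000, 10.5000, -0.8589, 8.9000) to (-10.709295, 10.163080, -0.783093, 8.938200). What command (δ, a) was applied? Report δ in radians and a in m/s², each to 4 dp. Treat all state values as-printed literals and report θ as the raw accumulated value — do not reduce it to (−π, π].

δ = 0.2661, a = 0.7640

a = (v'−v)/dt = (0.038200)/0.05 = 0.7640
Δθ = θ'−θ = 0.075807;  (v·dt/L) = 8.9000·0.05/1.6 = 0.278125
tan δ = Δθ·L/(v·dt) = 0.272564  →  δ = 0.2661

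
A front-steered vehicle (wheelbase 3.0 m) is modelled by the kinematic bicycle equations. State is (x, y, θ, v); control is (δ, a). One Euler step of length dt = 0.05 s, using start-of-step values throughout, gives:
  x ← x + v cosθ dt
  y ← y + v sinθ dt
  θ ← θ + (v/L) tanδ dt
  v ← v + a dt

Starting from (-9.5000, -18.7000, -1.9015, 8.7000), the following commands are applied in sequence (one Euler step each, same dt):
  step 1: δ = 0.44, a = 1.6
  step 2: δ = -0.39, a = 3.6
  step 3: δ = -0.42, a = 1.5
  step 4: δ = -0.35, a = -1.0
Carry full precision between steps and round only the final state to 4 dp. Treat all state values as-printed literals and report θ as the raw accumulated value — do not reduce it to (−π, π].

after step 1 (δ=0.44, a=1.6): (-9.641248, -19.111429, -1.833237, 8.780000)
after step 2 (δ=-0.39, a=3.6): (-9.755142, -19.535398, -1.893388, 8.960000)
after step 3 (δ=-0.42, a=1.5): (-9.897169, -19.960288, -1.960076, 9.035000)
after step 4 (δ=-0.35, a=-1.0): (-10.068618, -20.378240, -2.015043, 8.985000)

(-10.0686, -20.3782, -2.0150, 8.9850)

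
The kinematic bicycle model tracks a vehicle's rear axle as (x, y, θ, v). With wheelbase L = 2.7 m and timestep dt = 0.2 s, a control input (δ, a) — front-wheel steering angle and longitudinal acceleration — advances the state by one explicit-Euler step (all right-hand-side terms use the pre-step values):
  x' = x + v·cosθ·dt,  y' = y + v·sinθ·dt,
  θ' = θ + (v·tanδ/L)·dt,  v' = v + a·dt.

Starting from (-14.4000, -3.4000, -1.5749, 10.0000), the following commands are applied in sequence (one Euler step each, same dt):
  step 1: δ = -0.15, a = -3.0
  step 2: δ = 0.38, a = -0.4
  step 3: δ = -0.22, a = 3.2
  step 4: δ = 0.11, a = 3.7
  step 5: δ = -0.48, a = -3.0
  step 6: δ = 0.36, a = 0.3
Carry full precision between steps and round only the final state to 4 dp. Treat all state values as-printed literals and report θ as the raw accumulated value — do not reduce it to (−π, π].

(-14.7614, -15.1456, -1.6127, 10.1600)

after step 1 (δ=-0.15, a=-3.0): (-14.408207, -5.399983, -1.686852, 9.400000)
after step 2 (δ=0.38, a=-0.4): (-14.625903, -7.267337, -1.408742, 9.320000)
after step 3 (δ=-0.22, a=3.2): (-14.325154, -9.106914, -1.563123, 9.960000)
after step 4 (δ=0.11, a=3.7): (-14.309869, -11.098856, -1.481638, 10.700000)
after step 5 (δ=-0.48, a=-3.0): (-14.119323, -13.230356, -1.894270, 10.100000)
after step 6 (δ=0.36, a=0.3): (-14.761405, -15.145592, -1.612665, 10.160000)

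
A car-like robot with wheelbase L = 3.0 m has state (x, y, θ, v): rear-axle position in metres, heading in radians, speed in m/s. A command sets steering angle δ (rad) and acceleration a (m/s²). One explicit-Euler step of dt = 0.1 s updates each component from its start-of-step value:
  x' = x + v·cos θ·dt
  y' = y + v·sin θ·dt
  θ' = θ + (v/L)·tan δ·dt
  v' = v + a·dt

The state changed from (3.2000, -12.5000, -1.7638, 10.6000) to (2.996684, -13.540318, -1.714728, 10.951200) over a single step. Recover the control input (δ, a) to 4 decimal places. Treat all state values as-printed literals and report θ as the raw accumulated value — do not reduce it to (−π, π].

δ = 0.1380, a = 3.5120

a = (v'−v)/dt = (0.351200)/0.1 = 3.5120
Δθ = θ'−θ = 0.049072;  (v·dt/L) = 10.6000·0.1/3.0 = 0.353333
tan δ = Δθ·L/(v·dt) = 0.138883  →  δ = 0.1380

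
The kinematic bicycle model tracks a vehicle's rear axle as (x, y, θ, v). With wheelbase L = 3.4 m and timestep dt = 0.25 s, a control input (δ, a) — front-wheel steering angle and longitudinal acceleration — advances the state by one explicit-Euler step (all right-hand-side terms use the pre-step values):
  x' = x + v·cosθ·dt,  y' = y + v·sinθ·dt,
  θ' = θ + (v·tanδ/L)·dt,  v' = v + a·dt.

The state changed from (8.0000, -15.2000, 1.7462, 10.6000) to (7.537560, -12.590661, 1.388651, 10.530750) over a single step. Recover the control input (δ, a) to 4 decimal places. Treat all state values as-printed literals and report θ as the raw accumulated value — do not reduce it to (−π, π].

δ = -0.4301, a = -0.2770

a = (v'−v)/dt = (-0.069250)/0.25 = -0.2770
Δθ = θ'−θ = -0.357549;  (v·dt/L) = 10.6000·0.25/3.4 = 0.779412
tan δ = Δθ·L/(v·dt) = -0.458742  →  δ = -0.4301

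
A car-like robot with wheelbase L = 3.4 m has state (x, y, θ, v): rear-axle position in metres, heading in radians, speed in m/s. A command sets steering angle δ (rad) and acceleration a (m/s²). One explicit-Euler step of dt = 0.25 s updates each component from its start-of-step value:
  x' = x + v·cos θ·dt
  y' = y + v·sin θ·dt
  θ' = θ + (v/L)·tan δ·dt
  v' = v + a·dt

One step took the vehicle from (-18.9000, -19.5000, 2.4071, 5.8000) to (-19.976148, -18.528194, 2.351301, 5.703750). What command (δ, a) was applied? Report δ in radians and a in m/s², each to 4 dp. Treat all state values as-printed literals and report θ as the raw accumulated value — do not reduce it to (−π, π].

a = (v'−v)/dt = (-0.096250)/0.25 = -0.3850
Δθ = θ'−θ = -0.055799;  (v·dt/L) = 5.8000·0.25/3.4 = 0.426471
tan δ = Δθ·L/(v·dt) = -0.130839  →  δ = -0.1301

δ = -0.1301, a = -0.3850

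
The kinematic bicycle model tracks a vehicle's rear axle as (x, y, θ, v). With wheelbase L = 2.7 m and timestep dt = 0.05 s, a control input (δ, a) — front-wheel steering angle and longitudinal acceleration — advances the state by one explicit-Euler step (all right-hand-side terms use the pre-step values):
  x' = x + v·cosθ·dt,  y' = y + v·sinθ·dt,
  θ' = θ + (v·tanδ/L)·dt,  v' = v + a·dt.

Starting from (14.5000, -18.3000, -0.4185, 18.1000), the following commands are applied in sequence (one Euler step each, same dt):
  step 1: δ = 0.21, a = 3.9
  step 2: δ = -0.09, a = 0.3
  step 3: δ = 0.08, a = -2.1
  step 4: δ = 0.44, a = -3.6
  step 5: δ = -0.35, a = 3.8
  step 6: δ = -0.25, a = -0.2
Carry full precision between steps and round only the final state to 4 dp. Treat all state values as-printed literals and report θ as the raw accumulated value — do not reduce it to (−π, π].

after step 1 (δ=0.21, a=3.9): (15.326898, -18.667783, -0.347058, 18.295000)
after step 2 (δ=-0.09, a=0.3): (16.187108, -18.978919, -0.377632, 18.310000)
after step 3 (δ=0.08, a=-2.1): (17.038103, -19.316483, -0.350448, 18.205000)
after step 4 (δ=0.44, a=-3.6): (17.893027, -19.628989, -0.191734, 18.025000)
after step 5 (δ=-0.35, a=3.8): (18.777762, -19.800732, -0.313579, 18.215000)
after step 6 (δ=-0.25, a=-0.2): (19.644099, -20.081667, -0.399710, 18.205000)

(19.6441, -20.0817, -0.3997, 18.2050)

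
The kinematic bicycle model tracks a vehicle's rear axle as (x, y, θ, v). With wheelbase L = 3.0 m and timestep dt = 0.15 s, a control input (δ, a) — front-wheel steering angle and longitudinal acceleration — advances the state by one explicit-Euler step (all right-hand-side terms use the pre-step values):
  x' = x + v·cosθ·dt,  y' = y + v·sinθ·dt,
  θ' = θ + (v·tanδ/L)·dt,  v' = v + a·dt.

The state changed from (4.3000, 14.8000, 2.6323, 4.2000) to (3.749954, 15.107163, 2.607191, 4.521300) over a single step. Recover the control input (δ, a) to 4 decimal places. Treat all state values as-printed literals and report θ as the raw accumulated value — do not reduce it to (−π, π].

a = (v'−v)/dt = (0.321300)/0.15 = 2.1420
Δθ = θ'−θ = -0.025109;  (v·dt/L) = 4.2000·0.15/3.0 = 0.210000
tan δ = Δθ·L/(v·dt) = -0.119567  →  δ = -0.1190

δ = -0.1190, a = 2.1420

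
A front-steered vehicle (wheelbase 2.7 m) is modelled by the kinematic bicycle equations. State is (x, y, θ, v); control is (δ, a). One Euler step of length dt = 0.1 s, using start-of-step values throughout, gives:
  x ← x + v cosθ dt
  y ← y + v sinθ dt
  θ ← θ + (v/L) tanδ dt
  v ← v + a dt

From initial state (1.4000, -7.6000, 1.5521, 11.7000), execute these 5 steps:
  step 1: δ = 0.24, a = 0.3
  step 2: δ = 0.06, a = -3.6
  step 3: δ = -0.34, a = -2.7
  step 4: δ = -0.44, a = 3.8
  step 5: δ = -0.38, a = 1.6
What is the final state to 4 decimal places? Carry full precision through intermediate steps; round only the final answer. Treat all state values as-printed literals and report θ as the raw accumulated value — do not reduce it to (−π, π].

(1.4909, -1.9047, 1.1719, 11.6400)

after step 1 (δ=0.24, a=0.3): (1.421873, -6.430204, 1.658144, 11.730000)
after step 2 (δ=0.06, a=-3.6): (1.319545, -5.261676, 1.684242, 11.370000)
after step 3 (δ=-0.34, a=-2.7): (1.190834, -4.131985, 1.535279, 11.100000)
after step 4 (δ=-0.44, a=3.8): (1.230249, -3.022685, 1.341736, 11.480000)
after step 5 (δ=-0.38, a=1.6): (1.490917, -1.904671, 1.171912, 11.640000)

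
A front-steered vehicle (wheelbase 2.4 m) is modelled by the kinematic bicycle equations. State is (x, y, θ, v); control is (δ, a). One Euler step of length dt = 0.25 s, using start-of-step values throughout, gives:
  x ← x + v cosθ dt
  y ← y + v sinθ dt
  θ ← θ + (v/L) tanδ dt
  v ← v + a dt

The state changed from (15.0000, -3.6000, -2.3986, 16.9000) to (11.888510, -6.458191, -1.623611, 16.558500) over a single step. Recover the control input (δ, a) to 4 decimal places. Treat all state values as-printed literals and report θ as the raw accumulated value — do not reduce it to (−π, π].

δ = 0.4147, a = -1.3660

a = (v'−v)/dt = (-0.341500)/0.25 = -1.3660
Δθ = θ'−θ = 0.774989;  (v·dt/L) = 16.9000·0.25/2.4 = 1.760417
tan δ = Δθ·L/(v·dt) = 0.440230  →  δ = 0.4147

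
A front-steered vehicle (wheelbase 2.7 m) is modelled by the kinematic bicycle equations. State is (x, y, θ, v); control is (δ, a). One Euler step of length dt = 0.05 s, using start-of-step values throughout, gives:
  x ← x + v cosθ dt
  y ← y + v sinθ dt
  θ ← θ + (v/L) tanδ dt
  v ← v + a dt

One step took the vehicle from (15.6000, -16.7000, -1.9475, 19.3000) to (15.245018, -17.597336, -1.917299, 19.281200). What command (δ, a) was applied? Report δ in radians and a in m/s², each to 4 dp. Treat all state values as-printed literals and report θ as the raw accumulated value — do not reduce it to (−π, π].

δ = 0.0843, a = -0.3760

a = (v'−v)/dt = (-0.018800)/0.05 = -0.3760
Δθ = θ'−θ = 0.030201;  (v·dt/L) = 19.3000·0.05/2.7 = 0.357407
tan δ = Δθ·L/(v·dt) = 0.084500  →  δ = 0.0843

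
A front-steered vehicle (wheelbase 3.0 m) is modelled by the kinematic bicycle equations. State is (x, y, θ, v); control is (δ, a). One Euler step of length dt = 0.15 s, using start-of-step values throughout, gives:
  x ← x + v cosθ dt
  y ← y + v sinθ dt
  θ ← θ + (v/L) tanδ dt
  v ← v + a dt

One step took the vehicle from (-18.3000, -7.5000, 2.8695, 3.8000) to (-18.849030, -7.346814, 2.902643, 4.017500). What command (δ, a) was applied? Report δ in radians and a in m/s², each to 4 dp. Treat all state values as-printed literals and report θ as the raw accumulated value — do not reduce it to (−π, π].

δ = 0.1727, a = 1.4500

a = (v'−v)/dt = (0.217500)/0.15 = 1.4500
Δθ = θ'−θ = 0.033143;  (v·dt/L) = 3.8000·0.15/3.0 = 0.190000
tan δ = Δθ·L/(v·dt) = 0.174437  →  δ = 0.1727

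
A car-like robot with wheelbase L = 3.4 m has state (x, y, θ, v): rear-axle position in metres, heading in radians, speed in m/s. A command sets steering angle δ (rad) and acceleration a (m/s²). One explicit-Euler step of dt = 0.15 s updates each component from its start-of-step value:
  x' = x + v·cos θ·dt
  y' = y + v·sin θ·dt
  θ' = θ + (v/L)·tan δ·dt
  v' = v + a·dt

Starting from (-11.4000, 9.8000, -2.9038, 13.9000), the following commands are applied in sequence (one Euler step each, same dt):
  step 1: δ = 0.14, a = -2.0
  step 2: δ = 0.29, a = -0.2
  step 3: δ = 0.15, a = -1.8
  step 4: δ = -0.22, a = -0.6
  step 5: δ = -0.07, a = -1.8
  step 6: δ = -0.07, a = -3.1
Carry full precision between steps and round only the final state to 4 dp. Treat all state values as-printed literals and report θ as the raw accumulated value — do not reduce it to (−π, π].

after step 1 (δ=0.14, a=-2.0): (-13.426329, 9.308862, -2.817382, 13.600000)
after step 2 (δ=0.29, a=-0.2): (-15.360050, 8.658997, -2.638334, 13.570000)
after step 3 (δ=0.15, a=-1.8): (-17.143179, 7.677311, -2.547853, 13.300000)
after step 4 (δ=-0.22, a=-0.6): (-18.796744, 6.561179, -2.679065, 13.210000)
after step 5 (δ=-0.07, a=-1.8): (-20.570042, 5.677011, -2.719927, 12.940000)
after step 6 (δ=-0.07, a=-3.1): (-22.341028, 4.882597, -2.759954, 12.475000)

(-22.3410, 4.8826, -2.7600, 12.4750)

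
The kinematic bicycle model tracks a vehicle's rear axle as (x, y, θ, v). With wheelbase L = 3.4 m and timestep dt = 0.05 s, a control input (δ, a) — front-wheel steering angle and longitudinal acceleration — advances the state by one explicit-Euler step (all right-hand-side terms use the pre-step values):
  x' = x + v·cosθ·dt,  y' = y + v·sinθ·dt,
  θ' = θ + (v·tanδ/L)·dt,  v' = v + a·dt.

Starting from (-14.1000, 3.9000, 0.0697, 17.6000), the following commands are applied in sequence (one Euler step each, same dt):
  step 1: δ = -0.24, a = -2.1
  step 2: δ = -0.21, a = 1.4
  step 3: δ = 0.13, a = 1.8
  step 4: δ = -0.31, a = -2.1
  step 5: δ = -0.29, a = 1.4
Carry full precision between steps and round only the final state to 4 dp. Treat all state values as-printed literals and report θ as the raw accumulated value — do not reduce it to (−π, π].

(-9.7142, 3.8256, -0.1749, 17.6200)

after step 1 (δ=-0.24, a=-2.1): (-13.222137, 3.961286, 0.006362, 17.495000)
after step 2 (δ=-0.21, a=1.4): (-12.347404, 3.966851, -0.048476, 17.565000)
after step 3 (δ=0.13, a=1.8): (-11.470186, 3.924294, -0.014705, 17.655000)
after step 4 (δ=-0.31, a=-2.1): (-10.587532, 3.911314, -0.097872, 17.550000)
after step 5 (δ=-0.29, a=1.4): (-9.714231, 3.825568, -0.174889, 17.620000)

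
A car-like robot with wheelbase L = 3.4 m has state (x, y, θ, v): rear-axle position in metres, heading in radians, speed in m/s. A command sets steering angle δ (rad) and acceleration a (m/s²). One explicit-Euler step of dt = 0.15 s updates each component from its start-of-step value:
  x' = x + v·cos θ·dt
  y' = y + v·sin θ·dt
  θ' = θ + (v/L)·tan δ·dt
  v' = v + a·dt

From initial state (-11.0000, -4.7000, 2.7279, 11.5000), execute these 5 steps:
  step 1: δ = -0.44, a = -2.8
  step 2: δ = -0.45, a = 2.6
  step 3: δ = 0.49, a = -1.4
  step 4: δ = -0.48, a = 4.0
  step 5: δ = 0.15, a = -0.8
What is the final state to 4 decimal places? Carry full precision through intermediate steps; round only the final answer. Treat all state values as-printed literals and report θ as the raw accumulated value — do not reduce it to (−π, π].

after step 1 (δ=-0.44, a=-2.8): (-12.579484, -4.006562, 2.489048, 11.080000)
after step 2 (δ=-0.45, a=2.6): (-13.900011, -2.997379, 2.252919, 11.470000)
after step 3 (δ=0.49, a=-1.4): (-14.984687, -1.661865, 2.522830, 11.260000)
after step 4 (δ=-0.48, a=4.0): (-16.360541, -0.682197, 2.264208, 11.860000)
after step 5 (δ=0.15, a=-0.8): (-17.497616, 0.685978, 2.343288, 11.740000)

(-17.4976, 0.6860, 2.3433, 11.7400)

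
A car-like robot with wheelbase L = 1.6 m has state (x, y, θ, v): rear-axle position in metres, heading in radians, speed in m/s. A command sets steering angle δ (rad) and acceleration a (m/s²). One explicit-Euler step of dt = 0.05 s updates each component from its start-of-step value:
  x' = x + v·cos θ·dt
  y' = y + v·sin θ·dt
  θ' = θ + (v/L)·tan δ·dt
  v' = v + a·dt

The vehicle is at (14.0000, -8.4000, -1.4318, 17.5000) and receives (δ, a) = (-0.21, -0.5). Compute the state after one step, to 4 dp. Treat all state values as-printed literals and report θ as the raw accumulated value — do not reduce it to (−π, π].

x' = 14.0000 + 17.5000·cos(-1.4318)·0.05 = 14.1212
y' = -8.4000 + 17.5000·sin(-1.4318)·0.05 = -9.2666
θ' = -1.4318 + (17.5000/1.6)·tan(-0.21)·0.05 = -1.5484
v' = 17.5000 − 0.5000·0.05 = 17.4750

(14.1212, -9.2666, -1.5484, 17.4750)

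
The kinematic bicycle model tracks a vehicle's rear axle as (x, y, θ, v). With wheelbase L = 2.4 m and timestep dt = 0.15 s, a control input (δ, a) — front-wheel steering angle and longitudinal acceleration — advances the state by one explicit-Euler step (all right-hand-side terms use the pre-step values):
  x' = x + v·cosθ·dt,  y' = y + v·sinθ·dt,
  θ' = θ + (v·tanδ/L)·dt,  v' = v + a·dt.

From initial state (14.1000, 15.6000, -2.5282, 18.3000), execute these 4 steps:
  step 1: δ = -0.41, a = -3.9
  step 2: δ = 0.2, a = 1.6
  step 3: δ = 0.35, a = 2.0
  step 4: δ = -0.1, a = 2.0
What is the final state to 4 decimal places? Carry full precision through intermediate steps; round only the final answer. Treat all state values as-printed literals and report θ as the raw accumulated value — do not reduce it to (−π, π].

(4.6748, 10.9444, -2.5057, 18.5550)

after step 1 (δ=-0.41, a=-3.9): (11.855414, 14.019855, -3.025309, 17.715000)
after step 2 (δ=0.2, a=1.6): (9.216109, 13.711557, -2.800871, 17.955000)
after step 3 (δ=0.35, a=2.0): (6.677684, 12.811562, -2.391241, 18.255000)
after step 4 (δ=-0.1, a=2.0): (4.674793, 10.944360, -2.505717, 18.555000)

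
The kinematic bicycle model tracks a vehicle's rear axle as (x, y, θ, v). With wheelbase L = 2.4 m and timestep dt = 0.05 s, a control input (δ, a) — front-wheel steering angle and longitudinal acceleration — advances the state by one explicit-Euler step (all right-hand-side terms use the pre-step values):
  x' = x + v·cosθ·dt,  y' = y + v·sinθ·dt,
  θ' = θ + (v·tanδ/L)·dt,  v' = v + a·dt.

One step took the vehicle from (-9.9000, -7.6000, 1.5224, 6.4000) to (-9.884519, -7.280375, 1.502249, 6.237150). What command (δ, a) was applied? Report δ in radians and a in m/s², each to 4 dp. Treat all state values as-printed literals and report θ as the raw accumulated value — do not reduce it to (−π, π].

δ = -0.1500, a = -3.2570

a = (v'−v)/dt = (-0.162850)/0.05 = -3.2570
Δθ = θ'−θ = -0.020151;  (v·dt/L) = 6.4000·0.05/2.4 = 0.133333
tan δ = Δθ·L/(v·dt) = -0.151133  →  δ = -0.1500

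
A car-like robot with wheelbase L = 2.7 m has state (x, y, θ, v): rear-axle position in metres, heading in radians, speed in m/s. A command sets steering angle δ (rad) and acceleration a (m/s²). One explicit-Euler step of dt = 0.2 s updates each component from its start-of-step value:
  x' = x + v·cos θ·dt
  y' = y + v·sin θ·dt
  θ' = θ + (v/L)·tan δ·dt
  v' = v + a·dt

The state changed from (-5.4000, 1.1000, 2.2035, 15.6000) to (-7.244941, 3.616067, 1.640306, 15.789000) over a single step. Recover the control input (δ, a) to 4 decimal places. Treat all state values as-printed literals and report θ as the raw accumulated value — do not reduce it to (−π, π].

a = (v'−v)/dt = (0.189000)/0.2 = 0.9450
Δθ = θ'−θ = -0.563194;  (v·dt/L) = 15.6000·0.2/2.7 = 1.155556
tan δ = Δθ·L/(v·dt) = -0.487379  →  δ = -0.4535

δ = -0.4535, a = 0.9450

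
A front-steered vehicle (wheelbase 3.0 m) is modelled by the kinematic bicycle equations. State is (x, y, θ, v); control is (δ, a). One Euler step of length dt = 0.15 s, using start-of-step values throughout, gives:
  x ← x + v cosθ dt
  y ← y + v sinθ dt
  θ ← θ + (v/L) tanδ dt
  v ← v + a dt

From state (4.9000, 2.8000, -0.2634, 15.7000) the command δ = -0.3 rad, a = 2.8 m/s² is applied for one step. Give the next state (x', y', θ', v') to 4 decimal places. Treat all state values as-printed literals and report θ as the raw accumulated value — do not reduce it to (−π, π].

x' = 4.9000 + 15.7000·cos(-0.2634)·0.15 = 7.1738
y' = 2.8000 + 15.7000·sin(-0.2634)·0.15 = 2.1868
θ' = -0.2634 + (15.7000/3.0)·tan(-0.3)·0.15 = -0.5062
v' = 15.7000 + 2.8000·0.15 = 16.1200

(7.1738, 2.1868, -0.5062, 16.1200)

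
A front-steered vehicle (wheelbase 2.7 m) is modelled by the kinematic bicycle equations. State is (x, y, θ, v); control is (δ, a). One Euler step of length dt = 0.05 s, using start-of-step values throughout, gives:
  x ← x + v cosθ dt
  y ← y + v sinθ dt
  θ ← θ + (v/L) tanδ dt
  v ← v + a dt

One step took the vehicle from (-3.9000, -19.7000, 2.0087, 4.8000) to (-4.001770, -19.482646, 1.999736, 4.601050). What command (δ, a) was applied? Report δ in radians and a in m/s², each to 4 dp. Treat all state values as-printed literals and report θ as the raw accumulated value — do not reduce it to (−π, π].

a = (v'−v)/dt = (-0.198950)/0.05 = -3.9790
Δθ = θ'−θ = -0.008964;  (v·dt/L) = 4.8000·0.05/2.7 = 0.088889
tan δ = Δθ·L/(v·dt) = -0.100845  →  δ = -0.1005

δ = -0.1005, a = -3.9790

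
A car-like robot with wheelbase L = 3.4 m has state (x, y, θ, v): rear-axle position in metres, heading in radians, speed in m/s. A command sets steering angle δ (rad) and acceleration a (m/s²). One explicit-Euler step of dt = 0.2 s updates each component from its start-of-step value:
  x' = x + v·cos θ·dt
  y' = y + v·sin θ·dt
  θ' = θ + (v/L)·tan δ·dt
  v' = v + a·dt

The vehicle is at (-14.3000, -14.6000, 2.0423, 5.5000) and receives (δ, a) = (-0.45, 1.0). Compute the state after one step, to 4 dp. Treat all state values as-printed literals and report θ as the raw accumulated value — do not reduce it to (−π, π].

(-14.7996, -13.6200, 1.8860, 5.7000)

x' = -14.3000 + 5.5000·cos(2.0423)·0.2 = -14.7996
y' = -14.6000 + 5.5000·sin(2.0423)·0.2 = -13.6200
θ' = 2.0423 + (5.5000/3.4)·tan(-0.45)·0.2 = 1.8860
v' = 5.5000 + 1.0000·0.2 = 5.7000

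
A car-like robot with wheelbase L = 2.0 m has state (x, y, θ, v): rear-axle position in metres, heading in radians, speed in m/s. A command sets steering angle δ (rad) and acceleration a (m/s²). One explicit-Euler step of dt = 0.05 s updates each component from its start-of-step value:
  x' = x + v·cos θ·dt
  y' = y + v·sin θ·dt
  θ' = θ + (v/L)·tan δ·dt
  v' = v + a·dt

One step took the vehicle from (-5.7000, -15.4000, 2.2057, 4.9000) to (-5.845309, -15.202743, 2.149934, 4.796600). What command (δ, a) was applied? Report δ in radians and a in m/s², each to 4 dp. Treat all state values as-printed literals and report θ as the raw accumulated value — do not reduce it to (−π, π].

δ = -0.4272, a = -2.0680

a = (v'−v)/dt = (-0.103400)/0.05 = -2.0680
Δθ = θ'−θ = -0.055766;  (v·dt/L) = 4.9000·0.05/2.0 = 0.122500
tan δ = Δθ·L/(v·dt) = -0.455233  →  δ = -0.4272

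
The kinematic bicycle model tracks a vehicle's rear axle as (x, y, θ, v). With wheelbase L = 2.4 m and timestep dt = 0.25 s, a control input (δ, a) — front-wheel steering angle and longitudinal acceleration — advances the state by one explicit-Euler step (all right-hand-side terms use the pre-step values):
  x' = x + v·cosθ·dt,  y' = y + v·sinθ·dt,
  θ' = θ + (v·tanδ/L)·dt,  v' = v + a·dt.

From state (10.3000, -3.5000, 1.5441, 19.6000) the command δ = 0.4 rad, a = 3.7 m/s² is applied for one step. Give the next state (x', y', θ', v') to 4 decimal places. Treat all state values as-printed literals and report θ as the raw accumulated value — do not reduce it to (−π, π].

x' = 10.3000 + 19.6000·cos(1.5441)·0.25 = 10.4308
y' = -3.5000 + 19.6000·sin(1.5441)·0.25 = 1.3983
θ' = 1.5441 + (19.6000/2.4)·tan(0.4)·0.25 = 2.4073
v' = 19.6000 + 3.7000·0.25 = 20.5250

(10.4308, 1.3983, 2.4073, 20.5250)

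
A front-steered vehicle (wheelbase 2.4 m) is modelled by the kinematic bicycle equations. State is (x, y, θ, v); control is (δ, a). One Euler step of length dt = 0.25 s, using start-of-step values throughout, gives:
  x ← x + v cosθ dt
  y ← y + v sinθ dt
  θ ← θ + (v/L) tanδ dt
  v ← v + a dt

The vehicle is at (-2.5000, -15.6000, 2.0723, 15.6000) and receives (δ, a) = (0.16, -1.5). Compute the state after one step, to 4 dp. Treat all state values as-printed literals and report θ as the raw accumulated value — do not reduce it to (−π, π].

x' = -2.5000 + 15.6000·cos(2.0723)·0.25 = -4.3749
y' = -15.6000 + 15.6000·sin(2.0723)·0.25 = -12.1802
θ' = 2.0723 + (15.6000/2.4)·tan(0.16)·0.25 = 2.3345
v' = 15.6000 − 1.5000·0.25 = 15.2250

(-4.3749, -12.1802, 2.3345, 15.2250)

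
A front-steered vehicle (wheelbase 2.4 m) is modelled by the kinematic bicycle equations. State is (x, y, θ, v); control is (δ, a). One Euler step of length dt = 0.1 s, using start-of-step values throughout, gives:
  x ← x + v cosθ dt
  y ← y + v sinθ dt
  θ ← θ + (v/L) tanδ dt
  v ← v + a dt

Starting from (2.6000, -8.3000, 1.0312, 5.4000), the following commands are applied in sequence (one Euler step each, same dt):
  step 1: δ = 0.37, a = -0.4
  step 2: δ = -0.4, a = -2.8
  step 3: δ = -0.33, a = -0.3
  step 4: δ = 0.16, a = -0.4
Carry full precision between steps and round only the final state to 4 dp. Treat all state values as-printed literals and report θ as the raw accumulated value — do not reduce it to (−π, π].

(3.6689, -6.5095, 0.9855, 5.0100)

after step 1 (δ=0.37, a=-0.4): (2.877446, -7.836725, 1.118469, 5.360000)
after step 2 (δ=-0.4, a=-2.8): (3.111710, -7.354629, 1.024045, 5.080000)
after step 3 (δ=-0.33, a=-0.3): (3.375827, -6.920687, 0.951544, 5.050000)
after step 4 (δ=0.16, a=-0.4): (3.668942, -6.509459, 0.985501, 5.010000)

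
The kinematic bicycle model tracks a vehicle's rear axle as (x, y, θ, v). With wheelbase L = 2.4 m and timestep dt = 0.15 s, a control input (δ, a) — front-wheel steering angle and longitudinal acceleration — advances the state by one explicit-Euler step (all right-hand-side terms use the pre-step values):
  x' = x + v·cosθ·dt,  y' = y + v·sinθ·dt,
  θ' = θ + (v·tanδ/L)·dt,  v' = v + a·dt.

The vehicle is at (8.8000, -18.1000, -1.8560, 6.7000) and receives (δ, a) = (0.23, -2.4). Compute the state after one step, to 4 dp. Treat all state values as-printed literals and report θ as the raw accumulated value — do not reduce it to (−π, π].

x' = 8.8000 + 6.7000·cos(-1.8560)·0.15 = 8.5172
y' = -18.1000 + 6.7000·sin(-1.8560)·0.15 = -19.0644
θ' = -1.8560 + (6.7000/2.4)·tan(0.23)·0.15 = -1.7580
v' = 6.7000 − 2.4000·0.15 = 6.3400

(8.5172, -19.0644, -1.7580, 6.3400)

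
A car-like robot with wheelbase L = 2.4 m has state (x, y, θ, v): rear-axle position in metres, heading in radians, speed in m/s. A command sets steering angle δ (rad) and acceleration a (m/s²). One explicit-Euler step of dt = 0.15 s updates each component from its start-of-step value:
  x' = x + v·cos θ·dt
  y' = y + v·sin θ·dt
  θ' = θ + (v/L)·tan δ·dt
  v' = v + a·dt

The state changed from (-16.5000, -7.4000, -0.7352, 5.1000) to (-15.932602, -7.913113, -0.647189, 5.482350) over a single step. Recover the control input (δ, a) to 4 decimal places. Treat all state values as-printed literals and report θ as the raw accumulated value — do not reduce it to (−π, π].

a = (v'−v)/dt = (0.382350)/0.15 = 2.5490
Δθ = θ'−θ = 0.088011;  (v·dt/L) = 5.1000·0.15/2.4 = 0.318750
tan δ = Δθ·L/(v·dt) = 0.276113  →  δ = 0.2694

δ = 0.2694, a = 2.5490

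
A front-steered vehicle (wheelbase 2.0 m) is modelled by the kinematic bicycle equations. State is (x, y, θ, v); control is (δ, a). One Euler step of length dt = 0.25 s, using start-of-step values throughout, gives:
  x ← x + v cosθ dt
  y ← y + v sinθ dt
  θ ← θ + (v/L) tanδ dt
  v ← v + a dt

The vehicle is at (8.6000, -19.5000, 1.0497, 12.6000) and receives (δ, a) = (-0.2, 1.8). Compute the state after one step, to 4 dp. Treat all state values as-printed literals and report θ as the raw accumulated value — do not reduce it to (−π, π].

x' = 8.6000 + 12.6000·cos(1.0497)·0.25 = 10.1682
y' = -19.5000 + 12.6000·sin(1.0497)·0.25 = -16.7681
θ' = 1.0497 + (12.6000/2.0)·tan(-0.2)·0.25 = 0.7304
v' = 12.6000 + 1.8000·0.25 = 13.0500

(10.1682, -16.7681, 0.7304, 13.0500)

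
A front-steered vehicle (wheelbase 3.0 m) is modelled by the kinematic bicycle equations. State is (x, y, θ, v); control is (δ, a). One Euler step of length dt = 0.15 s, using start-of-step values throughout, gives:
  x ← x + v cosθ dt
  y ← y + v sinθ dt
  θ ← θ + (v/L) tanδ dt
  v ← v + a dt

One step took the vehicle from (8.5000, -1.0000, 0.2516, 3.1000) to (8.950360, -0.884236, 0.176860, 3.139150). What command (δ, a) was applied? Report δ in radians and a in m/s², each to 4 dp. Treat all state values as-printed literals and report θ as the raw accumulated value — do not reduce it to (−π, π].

δ = -0.4493, a = 0.2610

a = (v'−v)/dt = (0.039150)/0.15 = 0.2610
Δθ = θ'−θ = -0.074740;  (v·dt/L) = 3.1000·0.15/3.0 = 0.155000
tan δ = Δθ·L/(v·dt) = -0.482194  →  δ = -0.4493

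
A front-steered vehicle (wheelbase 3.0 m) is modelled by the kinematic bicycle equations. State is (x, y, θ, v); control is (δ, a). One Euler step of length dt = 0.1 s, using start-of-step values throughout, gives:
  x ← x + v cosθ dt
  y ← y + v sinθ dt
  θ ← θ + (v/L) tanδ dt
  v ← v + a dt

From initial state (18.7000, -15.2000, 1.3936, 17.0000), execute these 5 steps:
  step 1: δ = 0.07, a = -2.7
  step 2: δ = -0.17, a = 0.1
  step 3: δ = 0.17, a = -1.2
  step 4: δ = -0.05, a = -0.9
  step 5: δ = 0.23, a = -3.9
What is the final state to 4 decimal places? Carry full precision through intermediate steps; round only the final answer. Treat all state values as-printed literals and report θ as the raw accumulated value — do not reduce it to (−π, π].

(20.1151, -6.9639, 1.5347, 16.1400)

after step 1 (δ=0.07, a=-2.7): (18.999660, -13.526619, 1.433332, 16.730000)
after step 2 (δ=-0.17, a=0.1): (19.228915, -11.869401, 1.337604, 16.740000)
after step 3 (δ=0.17, a=-1.2): (19.615750, -10.240710, 1.433389, 16.620000)
after step 4 (δ=-0.05, a=-0.9): (19.843403, -8.594375, 1.405666, 16.530000)
after step 5 (δ=0.23, a=-3.9): (20.115125, -6.963861, 1.534679, 16.140000)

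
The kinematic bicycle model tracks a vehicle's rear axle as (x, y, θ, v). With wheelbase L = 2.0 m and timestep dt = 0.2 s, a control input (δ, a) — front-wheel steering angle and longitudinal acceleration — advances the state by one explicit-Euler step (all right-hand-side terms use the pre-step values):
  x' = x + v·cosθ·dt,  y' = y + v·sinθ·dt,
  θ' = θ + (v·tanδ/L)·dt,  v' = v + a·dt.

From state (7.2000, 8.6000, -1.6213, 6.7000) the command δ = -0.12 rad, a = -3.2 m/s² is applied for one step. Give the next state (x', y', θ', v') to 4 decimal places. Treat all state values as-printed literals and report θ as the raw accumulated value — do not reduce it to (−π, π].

x' = 7.2000 + 6.7000·cos(-1.6213)·0.2 = 7.1324
y' = 8.6000 + 6.7000·sin(-1.6213)·0.2 = 7.2617
θ' = -1.6213 + (6.7000/2.0)·tan(-0.12)·0.2 = -1.7021
v' = 6.7000 − 3.2000·0.2 = 6.0600

(7.1324, 7.2617, -1.7021, 6.0600)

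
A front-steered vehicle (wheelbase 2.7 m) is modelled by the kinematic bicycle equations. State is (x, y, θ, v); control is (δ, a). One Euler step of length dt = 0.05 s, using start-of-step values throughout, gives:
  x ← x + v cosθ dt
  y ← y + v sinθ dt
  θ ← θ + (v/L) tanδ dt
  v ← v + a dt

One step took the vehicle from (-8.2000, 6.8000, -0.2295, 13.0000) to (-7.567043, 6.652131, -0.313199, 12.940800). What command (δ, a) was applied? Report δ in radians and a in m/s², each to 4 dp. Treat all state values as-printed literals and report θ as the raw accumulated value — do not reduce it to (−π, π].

a = (v'−v)/dt = (-0.059200)/0.05 = -1.1840
Δθ = θ'−θ = -0.083699;  (v·dt/L) = 13.0000·0.05/2.7 = 0.240741
tan δ = Δθ·L/(v·dt) = -0.347673  →  δ = -0.3346

δ = -0.3346, a = -1.1840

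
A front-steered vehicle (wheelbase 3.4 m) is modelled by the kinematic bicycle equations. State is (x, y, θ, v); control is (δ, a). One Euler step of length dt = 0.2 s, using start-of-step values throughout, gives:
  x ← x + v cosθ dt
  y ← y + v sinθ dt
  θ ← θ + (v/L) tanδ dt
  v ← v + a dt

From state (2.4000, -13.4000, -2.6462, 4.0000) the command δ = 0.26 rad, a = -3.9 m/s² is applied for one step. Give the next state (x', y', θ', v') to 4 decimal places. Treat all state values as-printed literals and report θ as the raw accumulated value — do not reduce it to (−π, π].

(1.6962, -13.7803, -2.5836, 3.2200)

x' = 2.4000 + 4.0000·cos(-2.6462)·0.2 = 1.6962
y' = -13.4000 + 4.0000·sin(-2.6462)·0.2 = -13.7803
θ' = -2.6462 + (4.0000/3.4)·tan(0.26)·0.2 = -2.5836
v' = 4.0000 − 3.9000·0.2 = 3.2200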